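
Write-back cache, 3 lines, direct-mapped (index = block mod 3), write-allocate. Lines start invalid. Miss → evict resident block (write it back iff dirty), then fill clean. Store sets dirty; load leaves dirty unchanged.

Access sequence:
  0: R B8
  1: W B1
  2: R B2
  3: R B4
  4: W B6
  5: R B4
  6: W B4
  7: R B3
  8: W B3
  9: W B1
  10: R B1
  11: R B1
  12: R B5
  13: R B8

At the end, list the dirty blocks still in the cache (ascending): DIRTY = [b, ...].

DIRTY = [1, 3]

  0 | R B8 → L2 miss [-]
  1 | W B1 → L1 miss [D]
  2 | R B2 → L2 miss [-]
  3 | R B4 → L1 miss wb→B1 [-]
  4 | W B6 → L0 miss [D]
  5 | R B4 → L1 hit [-]
  6 | W B4 → L1 hit [D]
  7 | R B3 → L0 miss wb→B6 [-]
  8 | W B3 → L0 hit [D]
  9 | W B1 → L1 miss wb→B4 [D]
  10 | R B1 → L1 hit [D]
  11 | R B1 → L1 hit [D]
  12 | R B5 → L2 miss [-]
  13 | R B8 → L2 miss [-]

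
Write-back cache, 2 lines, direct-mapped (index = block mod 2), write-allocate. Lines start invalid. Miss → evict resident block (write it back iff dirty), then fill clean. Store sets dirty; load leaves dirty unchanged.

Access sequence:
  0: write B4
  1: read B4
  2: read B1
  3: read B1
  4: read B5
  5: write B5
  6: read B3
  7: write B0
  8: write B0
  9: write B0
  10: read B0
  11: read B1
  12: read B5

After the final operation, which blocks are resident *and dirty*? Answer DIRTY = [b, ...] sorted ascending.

DIRTY = [0]

  0 | W B4 → L0 miss [D]
  1 | R B4 → L0 hit [D]
  2 | R B1 → L1 miss [-]
  3 | R B1 → L1 hit [-]
  4 | R B5 → L1 miss [-]
  5 | W B5 → L1 hit [D]
  6 | R B3 → L1 miss wb→B5 [-]
  7 | W B0 → L0 miss wb→B4 [D]
  8 | W B0 → L0 hit [D]
  9 | W B0 → L0 hit [D]
  10 | R B0 → L0 hit [D]
  11 | R B1 → L1 miss [-]
  12 | R B5 → L1 miss [-]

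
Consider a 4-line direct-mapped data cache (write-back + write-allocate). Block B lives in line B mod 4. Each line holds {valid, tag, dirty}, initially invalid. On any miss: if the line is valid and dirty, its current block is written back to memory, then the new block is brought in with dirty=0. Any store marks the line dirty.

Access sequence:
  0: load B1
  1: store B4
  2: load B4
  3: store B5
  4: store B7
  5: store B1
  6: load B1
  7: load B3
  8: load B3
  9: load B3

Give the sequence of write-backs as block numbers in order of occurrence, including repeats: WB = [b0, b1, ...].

0: R B1 → L1 miss [-]
1: W B4 → L0 miss [D]
2: R B4 → L0 hit [D]
3: W B5 → L1 miss [D]
4: W B7 → L3 miss [D]
5: W B1 → L1 miss wb→B5 [D]
6: R B1 → L1 hit [D]
7: R B3 → L3 miss wb→B7 [-]
8: R B3 → L3 hit [-]
9: R B3 → L3 hit [-]

WB = [5, 7]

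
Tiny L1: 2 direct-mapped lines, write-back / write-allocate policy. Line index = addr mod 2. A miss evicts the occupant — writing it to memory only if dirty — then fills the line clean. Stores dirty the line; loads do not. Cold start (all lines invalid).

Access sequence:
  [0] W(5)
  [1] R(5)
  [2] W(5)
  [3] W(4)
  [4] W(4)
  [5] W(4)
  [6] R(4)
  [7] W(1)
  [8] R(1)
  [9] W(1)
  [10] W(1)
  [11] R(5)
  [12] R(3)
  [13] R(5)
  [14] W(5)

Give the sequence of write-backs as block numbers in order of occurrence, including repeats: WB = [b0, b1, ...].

0: W B5 → L1 miss [D]
1: R B5 → L1 hit [D]
2: W B5 → L1 hit [D]
3: W B4 → L0 miss [D]
4: W B4 → L0 hit [D]
5: W B4 → L0 hit [D]
6: R B4 → L0 hit [D]
7: W B1 → L1 miss wb→B5 [D]
8: R B1 → L1 hit [D]
9: W B1 → L1 hit [D]
10: W B1 → L1 hit [D]
11: R B5 → L1 miss wb→B1 [-]
12: R B3 → L1 miss [-]
13: R B5 → L1 miss [-]
14: W B5 → L1 hit [D]

WB = [5, 1]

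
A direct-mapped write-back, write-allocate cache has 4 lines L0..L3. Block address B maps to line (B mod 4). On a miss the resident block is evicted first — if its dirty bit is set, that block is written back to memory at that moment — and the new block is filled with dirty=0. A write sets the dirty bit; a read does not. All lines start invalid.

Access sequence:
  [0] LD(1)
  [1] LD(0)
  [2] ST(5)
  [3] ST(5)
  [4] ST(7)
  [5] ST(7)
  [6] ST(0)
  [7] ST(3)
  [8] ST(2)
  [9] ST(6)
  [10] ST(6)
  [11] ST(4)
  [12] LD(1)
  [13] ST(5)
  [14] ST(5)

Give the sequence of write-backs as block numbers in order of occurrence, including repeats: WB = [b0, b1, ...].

0: R B1 → L1 miss [-]
1: R B0 → L0 miss [-]
2: W B5 → L1 miss [D]
3: W B5 → L1 hit [D]
4: W B7 → L3 miss [D]
5: W B7 → L3 hit [D]
6: W B0 → L0 hit [D]
7: W B3 → L3 miss wb→B7 [D]
8: W B2 → L2 miss [D]
9: W B6 → L2 miss wb→B2 [D]
10: W B6 → L2 hit [D]
11: W B4 → L0 miss wb→B0 [D]
12: R B1 → L1 miss wb→B5 [-]
13: W B5 → L1 miss [D]
14: W B5 → L1 hit [D]

WB = [7, 2, 0, 5]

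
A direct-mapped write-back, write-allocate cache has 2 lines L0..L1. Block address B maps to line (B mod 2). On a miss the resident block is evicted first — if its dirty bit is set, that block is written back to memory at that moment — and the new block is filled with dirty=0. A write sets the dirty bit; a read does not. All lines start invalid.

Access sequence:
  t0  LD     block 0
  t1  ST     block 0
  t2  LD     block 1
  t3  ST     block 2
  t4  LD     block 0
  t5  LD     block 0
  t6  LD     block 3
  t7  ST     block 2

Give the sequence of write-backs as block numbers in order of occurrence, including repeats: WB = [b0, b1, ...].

  0 | R B0 → L0 miss [-]
  1 | W B0 → L0 hit [D]
  2 | R B1 → L1 miss [-]
  3 | W B2 → L0 miss wb→B0 [D]
  4 | R B0 → L0 miss wb→B2 [-]
  5 | R B0 → L0 hit [-]
  6 | R B3 → L1 miss [-]
  7 | W B2 → L0 miss [D]

WB = [0, 2]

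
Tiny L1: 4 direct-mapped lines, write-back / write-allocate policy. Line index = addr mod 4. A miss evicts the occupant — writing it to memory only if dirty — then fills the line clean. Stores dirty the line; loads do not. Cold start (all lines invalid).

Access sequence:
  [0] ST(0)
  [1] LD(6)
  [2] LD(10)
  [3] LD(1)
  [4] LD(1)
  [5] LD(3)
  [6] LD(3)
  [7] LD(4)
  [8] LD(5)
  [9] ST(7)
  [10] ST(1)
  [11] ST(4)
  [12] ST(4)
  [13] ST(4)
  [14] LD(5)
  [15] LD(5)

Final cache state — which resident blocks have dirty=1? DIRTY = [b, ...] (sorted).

  0 | W B0 → L0 miss [D]
  1 | R B6 → L2 miss [-]
  2 | R B10 → L2 miss [-]
  3 | R B1 → L1 miss [-]
  4 | R B1 → L1 hit [-]
  5 | R B3 → L3 miss [-]
  6 | R B3 → L3 hit [-]
  7 | R B4 → L0 miss wb→B0 [-]
  8 | R B5 → L1 miss [-]
  9 | W B7 → L3 miss [D]
  10 | W B1 → L1 miss [D]
  11 | W B4 → L0 hit [D]
  12 | W B4 → L0 hit [D]
  13 | W B4 → L0 hit [D]
  14 | R B5 → L1 miss wb→B1 [-]
  15 | R B5 → L1 hit [-]

DIRTY = [4, 7]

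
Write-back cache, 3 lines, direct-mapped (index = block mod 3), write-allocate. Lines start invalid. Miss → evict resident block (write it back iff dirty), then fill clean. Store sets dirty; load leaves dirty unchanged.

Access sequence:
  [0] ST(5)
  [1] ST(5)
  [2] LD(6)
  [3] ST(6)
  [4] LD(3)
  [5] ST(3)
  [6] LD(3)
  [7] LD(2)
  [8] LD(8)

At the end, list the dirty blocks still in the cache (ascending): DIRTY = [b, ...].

DIRTY = [3]

0: W B5 -> L2 miss  d=D]
1: W B5 -> L2 hit  d=D]
2: R B6 -> L0 miss  d=-]
3: W B6 -> L0 hit  d=D]
4: R B3 -> L0 miss wb->B6  d=-]
5: W B3 -> L0 hit  d=D]
6: R B3 -> L0 hit  d=D]
7: R B2 -> L2 miss wb->B5  d=-]
8: R B8 -> L2 miss  d=-]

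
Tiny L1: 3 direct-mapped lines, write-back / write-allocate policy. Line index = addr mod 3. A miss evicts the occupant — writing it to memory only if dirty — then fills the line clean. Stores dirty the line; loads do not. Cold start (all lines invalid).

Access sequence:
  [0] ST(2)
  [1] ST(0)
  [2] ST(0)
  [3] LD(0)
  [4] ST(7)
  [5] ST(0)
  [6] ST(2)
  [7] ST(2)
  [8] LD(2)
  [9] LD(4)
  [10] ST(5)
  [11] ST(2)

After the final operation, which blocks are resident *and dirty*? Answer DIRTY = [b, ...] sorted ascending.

DIRTY = [0, 2]

0: W B2 → L2 miss [D]
1: W B0 → L0 miss [D]
2: W B0 → L0 hit [D]
3: R B0 → L0 hit [D]
4: W B7 → L1 miss [D]
5: W B0 → L0 hit [D]
6: W B2 → L2 hit [D]
7: W B2 → L2 hit [D]
8: R B2 → L2 hit [D]
9: R B4 → L1 miss wb→B7 [-]
10: W B5 → L2 miss wb→B2 [D]
11: W B2 → L2 miss wb→B5 [D]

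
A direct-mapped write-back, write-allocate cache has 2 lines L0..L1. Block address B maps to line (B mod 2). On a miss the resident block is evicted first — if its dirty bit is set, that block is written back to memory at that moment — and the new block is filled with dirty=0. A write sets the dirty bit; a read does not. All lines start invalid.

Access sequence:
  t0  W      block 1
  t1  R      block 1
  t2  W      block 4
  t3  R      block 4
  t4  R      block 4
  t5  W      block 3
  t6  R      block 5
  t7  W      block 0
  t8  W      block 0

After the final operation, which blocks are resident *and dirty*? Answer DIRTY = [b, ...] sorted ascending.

  0 | W B1 → L1 miss [D]
  1 | R B1 → L1 hit [D]
  2 | W B4 → L0 miss [D]
  3 | R B4 → L0 hit [D]
  4 | R B4 → L0 hit [D]
  5 | W B3 → L1 miss wb→B1 [D]
  6 | R B5 → L1 miss wb→B3 [-]
  7 | W B0 → L0 miss wb→B4 [D]
  8 | W B0 → L0 hit [D]

DIRTY = [0]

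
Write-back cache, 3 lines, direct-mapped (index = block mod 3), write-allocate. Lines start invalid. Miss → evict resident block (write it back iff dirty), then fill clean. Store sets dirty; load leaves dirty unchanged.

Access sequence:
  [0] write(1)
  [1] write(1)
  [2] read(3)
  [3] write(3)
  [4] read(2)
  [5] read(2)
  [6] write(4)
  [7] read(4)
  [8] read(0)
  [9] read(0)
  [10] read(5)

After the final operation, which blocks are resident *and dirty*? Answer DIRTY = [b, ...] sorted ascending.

0: W B1 → L1 miss [D]
1: W B1 → L1 hit [D]
2: R B3 → L0 miss [-]
3: W B3 → L0 hit [D]
4: R B2 → L2 miss [-]
5: R B2 → L2 hit [-]
6: W B4 → L1 miss wb→B1 [D]
7: R B4 → L1 hit [D]
8: R B0 → L0 miss wb→B3 [-]
9: R B0 → L0 hit [-]
10: R B5 → L2 miss [-]

DIRTY = [4]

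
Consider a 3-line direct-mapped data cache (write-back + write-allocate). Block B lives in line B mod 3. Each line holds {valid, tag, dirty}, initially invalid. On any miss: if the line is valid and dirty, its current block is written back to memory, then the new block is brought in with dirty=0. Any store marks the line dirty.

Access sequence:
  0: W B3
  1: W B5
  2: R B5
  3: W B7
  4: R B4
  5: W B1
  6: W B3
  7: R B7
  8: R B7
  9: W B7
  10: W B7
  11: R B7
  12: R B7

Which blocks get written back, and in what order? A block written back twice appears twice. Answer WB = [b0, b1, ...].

WB = [7, 1]

0: W B3 -> L0 miss  d=D]
1: W B5 -> L2 miss  d=D]
2: R B5 -> L2 hit  d=D]
3: W B7 -> L1 miss  d=D]
4: R B4 -> L1 miss wb->B7  d=-]
5: W B1 -> L1 miss  d=D]
6: W B3 -> L0 hit  d=D]
7: R B7 -> L1 miss wb->B1  d=-]
8: R B7 -> L1 hit  d=-]
9: W B7 -> L1 hit  d=D]
10: W B7 -> L1 hit  d=D]
11: R B7 -> L1 hit  d=D]
12: R B7 -> L1 hit  d=D]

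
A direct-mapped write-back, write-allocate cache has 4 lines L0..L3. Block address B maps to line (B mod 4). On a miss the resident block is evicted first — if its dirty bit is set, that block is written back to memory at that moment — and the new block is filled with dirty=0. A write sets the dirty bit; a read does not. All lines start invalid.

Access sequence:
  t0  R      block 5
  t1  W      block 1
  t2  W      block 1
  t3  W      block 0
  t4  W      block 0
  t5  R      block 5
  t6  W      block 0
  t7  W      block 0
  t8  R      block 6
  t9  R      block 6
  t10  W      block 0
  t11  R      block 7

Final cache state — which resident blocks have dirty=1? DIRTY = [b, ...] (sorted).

0: R B5 -> L1 miss  d=-]
1: W B1 -> L1 miss  d=D]
2: W B1 -> L1 hit  d=D]
3: W B0 -> L0 miss  d=D]
4: W B0 -> L0 hit  d=D]
5: R B5 -> L1 miss wb->B1  d=-]
6: W B0 -> L0 hit  d=D]
7: W B0 -> L0 hit  d=D]
8: R B6 -> L2 miss  d=-]
9: R B6 -> L2 hit  d=-]
10: W B0 -> L0 hit  d=D]
11: R B7 -> L3 miss  d=-]

DIRTY = [0]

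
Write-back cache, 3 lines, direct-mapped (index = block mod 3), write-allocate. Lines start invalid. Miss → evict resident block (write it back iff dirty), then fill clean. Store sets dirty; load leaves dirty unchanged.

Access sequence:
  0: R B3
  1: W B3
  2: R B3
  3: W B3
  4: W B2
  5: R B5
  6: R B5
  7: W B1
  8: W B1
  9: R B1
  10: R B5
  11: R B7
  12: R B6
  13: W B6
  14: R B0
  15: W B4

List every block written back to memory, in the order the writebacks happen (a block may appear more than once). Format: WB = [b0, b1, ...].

WB = [2, 1, 3, 6]

0: R B3 -> L0 miss  d=-]
1: W B3 -> L0 hit  d=D]
2: R B3 -> L0 hit  d=D]
3: W B3 -> L0 hit  d=D]
4: W B2 -> L2 miss  d=D]
5: R B5 -> L2 miss wb->B2  d=-]
6: R B5 -> L2 hit  d=-]
7: W B1 -> L1 miss  d=D]
8: W B1 -> L1 hit  d=D]
9: R B1 -> L1 hit  d=D]
10: R B5 -> L2 hit  d=-]
11: R B7 -> L1 miss wb->B1  d=-]
12: R B6 -> L0 miss wb->B3  d=-]
13: W B6 -> L0 hit  d=D]
14: R B0 -> L0 miss wb->B6  d=-]
15: W B4 -> L1 miss  d=D]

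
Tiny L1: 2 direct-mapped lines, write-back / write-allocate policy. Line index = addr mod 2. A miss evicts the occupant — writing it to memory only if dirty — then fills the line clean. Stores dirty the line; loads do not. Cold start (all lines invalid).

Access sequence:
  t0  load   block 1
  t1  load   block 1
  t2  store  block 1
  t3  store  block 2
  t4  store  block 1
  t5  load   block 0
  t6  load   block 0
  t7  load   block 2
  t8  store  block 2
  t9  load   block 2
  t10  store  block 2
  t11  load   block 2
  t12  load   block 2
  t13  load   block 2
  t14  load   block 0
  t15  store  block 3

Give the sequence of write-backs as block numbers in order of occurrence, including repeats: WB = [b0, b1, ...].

WB = [2, 2, 1]

0: R B1 -> L1 miss  d=-]
1: R B1 -> L1 hit  d=-]
2: W B1 -> L1 hit  d=D]
3: W B2 -> L0 miss  d=D]
4: W B1 -> L1 hit  d=D]
5: R B0 -> L0 miss wb->B2  d=-]
6: R B0 -> L0 hit  d=-]
7: R B2 -> L0 miss  d=-]
8: W B2 -> L0 hit  d=D]
9: R B2 -> L0 hit  d=D]
10: W B2 -> L0 hit  d=D]
11: R B2 -> L0 hit  d=D]
12: R B2 -> L0 hit  d=D]
13: R B2 -> L0 hit  d=D]
14: R B0 -> L0 miss wb->B2  d=-]
15: W B3 -> L1 miss wb->B1  d=D]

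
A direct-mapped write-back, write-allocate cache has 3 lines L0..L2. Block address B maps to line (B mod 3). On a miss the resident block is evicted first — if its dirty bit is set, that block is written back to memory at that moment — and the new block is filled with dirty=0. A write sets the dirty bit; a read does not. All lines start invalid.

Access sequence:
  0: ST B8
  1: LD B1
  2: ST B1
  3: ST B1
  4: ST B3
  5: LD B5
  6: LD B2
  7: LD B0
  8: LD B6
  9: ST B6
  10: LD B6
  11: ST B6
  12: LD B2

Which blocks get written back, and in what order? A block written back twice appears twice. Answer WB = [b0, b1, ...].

WB = [8, 3]

0: W B8 → L2 miss [D]
1: R B1 → L1 miss [-]
2: W B1 → L1 hit [D]
3: W B1 → L1 hit [D]
4: W B3 → L0 miss [D]
5: R B5 → L2 miss wb→B8 [-]
6: R B2 → L2 miss [-]
7: R B0 → L0 miss wb→B3 [-]
8: R B6 → L0 miss [-]
9: W B6 → L0 hit [D]
10: R B6 → L0 hit [D]
11: W B6 → L0 hit [D]
12: R B2 → L2 hit [-]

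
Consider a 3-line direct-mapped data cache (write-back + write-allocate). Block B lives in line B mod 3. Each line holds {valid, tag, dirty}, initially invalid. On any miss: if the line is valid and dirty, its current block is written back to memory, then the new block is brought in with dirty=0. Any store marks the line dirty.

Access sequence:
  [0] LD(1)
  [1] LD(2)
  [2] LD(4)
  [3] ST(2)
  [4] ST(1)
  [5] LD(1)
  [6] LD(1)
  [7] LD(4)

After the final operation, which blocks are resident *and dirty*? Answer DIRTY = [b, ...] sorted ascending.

0: R B1 -> L1 miss  d=-]
1: R B2 -> L2 miss  d=-]
2: R B4 -> L1 miss  d=-]
3: W B2 -> L2 hit  d=D]
4: W B1 -> L1 miss  d=D]
5: R B1 -> L1 hit  d=D]
6: R B1 -> L1 hit  d=D]
7: R B4 -> L1 miss wb->B1  d=-]

DIRTY = [2]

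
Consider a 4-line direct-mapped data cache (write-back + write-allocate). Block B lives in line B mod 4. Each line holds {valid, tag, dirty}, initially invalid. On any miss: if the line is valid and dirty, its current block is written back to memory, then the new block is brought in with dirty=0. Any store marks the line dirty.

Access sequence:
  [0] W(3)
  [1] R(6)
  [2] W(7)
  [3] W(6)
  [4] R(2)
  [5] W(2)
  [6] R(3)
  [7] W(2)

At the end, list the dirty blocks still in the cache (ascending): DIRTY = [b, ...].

DIRTY = [2]

  0 | W B3 → L3 miss [D]
  1 | R B6 → L2 miss [-]
  2 | W B7 → L3 miss wb→B3 [D]
  3 | W B6 → L2 hit [D]
  4 | R B2 → L2 miss wb→B6 [-]
  5 | W B2 → L2 hit [D]
  6 | R B3 → L3 miss wb→B7 [-]
  7 | W B2 → L2 hit [D]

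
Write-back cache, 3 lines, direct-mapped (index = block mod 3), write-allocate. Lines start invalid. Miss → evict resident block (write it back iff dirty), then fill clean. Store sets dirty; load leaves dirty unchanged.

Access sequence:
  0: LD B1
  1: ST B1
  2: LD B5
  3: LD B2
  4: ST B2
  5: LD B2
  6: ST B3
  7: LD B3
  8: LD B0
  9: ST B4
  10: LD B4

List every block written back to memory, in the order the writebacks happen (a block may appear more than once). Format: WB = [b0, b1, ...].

WB = [3, 1]

0: R B1 → L1 miss [-]
1: W B1 → L1 hit [D]
2: R B5 → L2 miss [-]
3: R B2 → L2 miss [-]
4: W B2 → L2 hit [D]
5: R B2 → L2 hit [D]
6: W B3 → L0 miss [D]
7: R B3 → L0 hit [D]
8: R B0 → L0 miss wb→B3 [-]
9: W B4 → L1 miss wb→B1 [D]
10: R B4 → L1 hit [D]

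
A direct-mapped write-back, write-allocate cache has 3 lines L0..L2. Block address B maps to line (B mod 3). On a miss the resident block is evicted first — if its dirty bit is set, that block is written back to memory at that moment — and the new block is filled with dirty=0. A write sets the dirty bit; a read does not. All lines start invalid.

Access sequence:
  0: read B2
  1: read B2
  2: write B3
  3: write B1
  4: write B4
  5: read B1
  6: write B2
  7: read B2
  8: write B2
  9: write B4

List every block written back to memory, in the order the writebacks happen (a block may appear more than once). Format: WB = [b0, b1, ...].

WB = [1, 4]

0: R B2 → L2 miss [-]
1: R B2 → L2 hit [-]
2: W B3 → L0 miss [D]
3: W B1 → L1 miss [D]
4: W B4 → L1 miss wb→B1 [D]
5: R B1 → L1 miss wb→B4 [-]
6: W B2 → L2 hit [D]
7: R B2 → L2 hit [D]
8: W B2 → L2 hit [D]
9: W B4 → L1 miss [D]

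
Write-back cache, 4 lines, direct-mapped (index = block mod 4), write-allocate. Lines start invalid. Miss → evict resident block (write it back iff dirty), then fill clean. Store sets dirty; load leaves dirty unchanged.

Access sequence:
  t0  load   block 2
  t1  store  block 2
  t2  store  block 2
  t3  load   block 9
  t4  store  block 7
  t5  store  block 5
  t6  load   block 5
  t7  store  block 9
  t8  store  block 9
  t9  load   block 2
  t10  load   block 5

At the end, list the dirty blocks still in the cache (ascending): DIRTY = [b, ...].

0: R B2 → L2 miss [-]
1: W B2 → L2 hit [D]
2: W B2 → L2 hit [D]
3: R B9 → L1 miss [-]
4: W B7 → L3 miss [D]
5: W B5 → L1 miss [D]
6: R B5 → L1 hit [D]
7: W B9 → L1 miss wb→B5 [D]
8: W B9 → L1 hit [D]
9: R B2 → L2 hit [D]
10: R B5 → L1 miss wb→B9 [-]

DIRTY = [2, 7]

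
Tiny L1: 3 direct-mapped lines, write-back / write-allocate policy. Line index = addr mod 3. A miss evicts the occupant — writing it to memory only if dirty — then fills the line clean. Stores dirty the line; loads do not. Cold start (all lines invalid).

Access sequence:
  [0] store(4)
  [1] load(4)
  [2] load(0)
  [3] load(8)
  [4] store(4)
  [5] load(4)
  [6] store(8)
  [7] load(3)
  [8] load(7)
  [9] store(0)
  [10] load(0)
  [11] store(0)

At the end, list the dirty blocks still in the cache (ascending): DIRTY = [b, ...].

DIRTY = [0, 8]

0: W B4 → L1 miss [D]
1: R B4 → L1 hit [D]
2: R B0 → L0 miss [-]
3: R B8 → L2 miss [-]
4: W B4 → L1 hit [D]
5: R B4 → L1 hit [D]
6: W B8 → L2 hit [D]
7: R B3 → L0 miss [-]
8: R B7 → L1 miss wb→B4 [-]
9: W B0 → L0 miss [D]
10: R B0 → L0 hit [D]
11: W B0 → L0 hit [D]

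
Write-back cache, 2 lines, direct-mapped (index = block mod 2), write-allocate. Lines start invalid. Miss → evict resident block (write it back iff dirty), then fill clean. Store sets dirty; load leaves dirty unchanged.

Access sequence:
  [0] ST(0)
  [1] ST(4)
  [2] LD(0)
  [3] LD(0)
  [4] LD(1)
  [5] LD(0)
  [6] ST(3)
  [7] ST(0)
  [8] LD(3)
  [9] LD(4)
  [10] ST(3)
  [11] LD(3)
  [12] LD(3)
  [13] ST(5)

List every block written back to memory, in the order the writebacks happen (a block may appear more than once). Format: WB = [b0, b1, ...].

0: W B0 -> L0 miss  d=D]
1: W B4 -> L0 miss wb->B0  d=D]
2: R B0 -> L0 miss wb->B4  d=-]
3: R B0 -> L0 hit  d=-]
4: R B1 -> L1 miss  d=-]
5: R B0 -> L0 hit  d=-]
6: W B3 -> L1 miss  d=D]
7: W B0 -> L0 hit  d=D]
8: R B3 -> L1 hit  d=D]
9: R B4 -> L0 miss wb->B0  d=-]
10: W B3 -> L1 hit  d=D]
11: R B3 -> L1 hit  d=D]
12: R B3 -> L1 hit  d=D]
13: W B5 -> L1 miss wb->B3  d=D]

WB = [0, 4, 0, 3]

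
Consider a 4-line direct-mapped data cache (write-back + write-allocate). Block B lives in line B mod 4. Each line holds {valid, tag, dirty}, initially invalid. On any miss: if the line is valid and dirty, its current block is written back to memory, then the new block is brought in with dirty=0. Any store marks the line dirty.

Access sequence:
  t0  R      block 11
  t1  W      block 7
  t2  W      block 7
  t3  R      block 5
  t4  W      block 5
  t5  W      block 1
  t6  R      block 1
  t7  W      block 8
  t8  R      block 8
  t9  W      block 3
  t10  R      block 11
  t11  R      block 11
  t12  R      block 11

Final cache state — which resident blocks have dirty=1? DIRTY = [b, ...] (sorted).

0: R B11 → L3 miss [-]
1: W B7 → L3 miss [D]
2: W B7 → L3 hit [D]
3: R B5 → L1 miss [-]
4: W B5 → L1 hit [D]
5: W B1 → L1 miss wb→B5 [D]
6: R B1 → L1 hit [D]
7: W B8 → L0 miss [D]
8: R B8 → L0 hit [D]
9: W B3 → L3 miss wb→B7 [D]
10: R B11 → L3 miss wb→B3 [-]
11: R B11 → L3 hit [-]
12: R B11 → L3 hit [-]

DIRTY = [1, 8]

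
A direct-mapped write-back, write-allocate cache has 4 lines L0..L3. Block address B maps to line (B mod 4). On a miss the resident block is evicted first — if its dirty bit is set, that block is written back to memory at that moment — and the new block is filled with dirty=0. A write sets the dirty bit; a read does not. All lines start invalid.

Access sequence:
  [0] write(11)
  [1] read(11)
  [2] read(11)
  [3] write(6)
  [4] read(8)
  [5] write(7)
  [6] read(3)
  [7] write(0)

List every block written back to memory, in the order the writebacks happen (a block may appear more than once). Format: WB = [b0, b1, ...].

WB = [11, 7]

  0 | W B11 → L3 miss [D]
  1 | R B11 → L3 hit [D]
  2 | R B11 → L3 hit [D]
  3 | W B6 → L2 miss [D]
  4 | R B8 → L0 miss [-]
  5 | W B7 → L3 miss wb→B11 [D]
  6 | R B3 → L3 miss wb→B7 [-]
  7 | W B0 → L0 miss [D]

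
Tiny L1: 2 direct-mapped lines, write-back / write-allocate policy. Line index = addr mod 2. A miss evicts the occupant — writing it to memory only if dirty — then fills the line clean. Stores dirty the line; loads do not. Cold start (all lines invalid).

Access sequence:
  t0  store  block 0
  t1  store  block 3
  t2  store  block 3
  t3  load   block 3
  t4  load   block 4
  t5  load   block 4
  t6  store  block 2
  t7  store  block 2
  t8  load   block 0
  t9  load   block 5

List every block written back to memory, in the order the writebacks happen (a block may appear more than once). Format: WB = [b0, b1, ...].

WB = [0, 2, 3]

0: W B0 -> L0 miss  d=D]
1: W B3 -> L1 miss  d=D]
2: W B3 -> L1 hit  d=D]
3: R B3 -> L1 hit  d=D]
4: R B4 -> L0 miss wb->B0  d=-]
5: R B4 -> L0 hit  d=-]
6: W B2 -> L0 miss  d=D]
7: W B2 -> L0 hit  d=D]
8: R B0 -> L0 miss wb->B2  d=-]
9: R B5 -> L1 miss wb->B3  d=-]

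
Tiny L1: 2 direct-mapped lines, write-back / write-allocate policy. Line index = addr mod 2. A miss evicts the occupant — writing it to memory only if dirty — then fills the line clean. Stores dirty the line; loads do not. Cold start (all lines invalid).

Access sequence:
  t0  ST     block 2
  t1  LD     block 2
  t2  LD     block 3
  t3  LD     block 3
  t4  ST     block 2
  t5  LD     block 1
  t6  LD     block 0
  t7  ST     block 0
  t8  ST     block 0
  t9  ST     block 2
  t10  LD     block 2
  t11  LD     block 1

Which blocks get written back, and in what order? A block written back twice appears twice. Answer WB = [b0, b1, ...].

WB = [2, 0]

0: W B2 -> L0 miss  d=D]
1: R B2 -> L0 hit  d=D]
2: R B3 -> L1 miss  d=-]
3: R B3 -> L1 hit  d=-]
4: W B2 -> L0 hit  d=D]
5: R B1 -> L1 miss  d=-]
6: R B0 -> L0 miss wb->B2  d=-]
7: W B0 -> L0 hit  d=D]
8: W B0 -> L0 hit  d=D]
9: W B2 -> L0 miss wb->B0  d=D]
10: R B2 -> L0 hit  d=D]
11: R B1 -> L1 hit  d=-]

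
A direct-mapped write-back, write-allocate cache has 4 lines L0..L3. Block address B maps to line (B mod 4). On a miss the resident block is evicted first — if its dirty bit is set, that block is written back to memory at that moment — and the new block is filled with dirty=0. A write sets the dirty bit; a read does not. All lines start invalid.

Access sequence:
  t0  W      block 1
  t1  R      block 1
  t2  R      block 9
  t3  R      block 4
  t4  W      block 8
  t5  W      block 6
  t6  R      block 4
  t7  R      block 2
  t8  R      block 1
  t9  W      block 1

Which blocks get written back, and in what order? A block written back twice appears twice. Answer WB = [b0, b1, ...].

WB = [1, 8, 6]

  0 | W B1 → L1 miss [D]
  1 | R B1 → L1 hit [D]
  2 | R B9 → L1 miss wb→B1 [-]
  3 | R B4 → L0 miss [-]
  4 | W B8 → L0 miss [D]
  5 | W B6 → L2 miss [D]
  6 | R B4 → L0 miss wb→B8 [-]
  7 | R B2 → L2 miss wb→B6 [-]
  8 | R B1 → L1 miss [-]
  9 | W B1 → L1 hit [D]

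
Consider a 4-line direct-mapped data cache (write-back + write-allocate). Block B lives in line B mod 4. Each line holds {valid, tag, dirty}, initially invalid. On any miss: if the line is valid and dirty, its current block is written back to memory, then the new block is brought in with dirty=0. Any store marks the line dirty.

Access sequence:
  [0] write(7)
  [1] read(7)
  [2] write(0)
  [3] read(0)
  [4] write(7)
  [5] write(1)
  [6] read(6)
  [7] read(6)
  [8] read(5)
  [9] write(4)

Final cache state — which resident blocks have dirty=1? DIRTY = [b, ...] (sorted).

DIRTY = [4, 7]

0: W B7 -> L3 miss  d=D]
1: R B7 -> L3 hit  d=D]
2: W B0 -> L0 miss  d=D]
3: R B0 -> L0 hit  d=D]
4: W B7 -> L3 hit  d=D]
5: W B1 -> L1 miss  d=D]
6: R B6 -> L2 miss  d=-]
7: R B6 -> L2 hit  d=-]
8: R B5 -> L1 miss wb->B1  d=-]
9: W B4 -> L0 miss wb->B0  d=D]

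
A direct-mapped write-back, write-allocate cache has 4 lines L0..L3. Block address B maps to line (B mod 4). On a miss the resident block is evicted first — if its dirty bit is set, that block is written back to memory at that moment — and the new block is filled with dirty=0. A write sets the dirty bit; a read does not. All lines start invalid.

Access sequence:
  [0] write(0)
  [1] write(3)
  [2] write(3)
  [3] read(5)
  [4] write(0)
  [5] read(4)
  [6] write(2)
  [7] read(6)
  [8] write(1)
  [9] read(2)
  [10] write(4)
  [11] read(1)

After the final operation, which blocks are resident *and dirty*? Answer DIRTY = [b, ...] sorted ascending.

0: W B0 -> L0 miss  d=D]
1: W B3 -> L3 miss  d=D]
2: W B3 -> L3 hit  d=D]
3: R B5 -> L1 miss  d=-]
4: W B0 -> L0 hit  d=D]
5: R B4 -> L0 miss wb->B0  d=-]
6: W B2 -> L2 miss  d=D]
7: R B6 -> L2 miss wb->B2  d=-]
8: W B1 -> L1 miss  d=D]
9: R B2 -> L2 miss  d=-]
10: W B4 -> L0 hit  d=D]
11: R B1 -> L1 hit  d=D]

DIRTY = [1, 3, 4]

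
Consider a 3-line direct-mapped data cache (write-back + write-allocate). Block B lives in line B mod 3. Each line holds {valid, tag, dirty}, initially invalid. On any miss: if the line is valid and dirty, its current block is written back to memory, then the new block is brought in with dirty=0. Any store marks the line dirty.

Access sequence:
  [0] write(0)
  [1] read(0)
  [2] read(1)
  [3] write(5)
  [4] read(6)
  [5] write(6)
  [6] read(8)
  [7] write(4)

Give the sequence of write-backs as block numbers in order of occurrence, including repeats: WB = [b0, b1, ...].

  0 | W B0 → L0 miss [D]
  1 | R B0 → L0 hit [D]
  2 | R B1 → L1 miss [-]
  3 | W B5 → L2 miss [D]
  4 | R B6 → L0 miss wb→B0 [-]
  5 | W B6 → L0 hit [D]
  6 | R B8 → L2 miss wb→B5 [-]
  7 | W B4 → L1 miss [D]

WB = [0, 5]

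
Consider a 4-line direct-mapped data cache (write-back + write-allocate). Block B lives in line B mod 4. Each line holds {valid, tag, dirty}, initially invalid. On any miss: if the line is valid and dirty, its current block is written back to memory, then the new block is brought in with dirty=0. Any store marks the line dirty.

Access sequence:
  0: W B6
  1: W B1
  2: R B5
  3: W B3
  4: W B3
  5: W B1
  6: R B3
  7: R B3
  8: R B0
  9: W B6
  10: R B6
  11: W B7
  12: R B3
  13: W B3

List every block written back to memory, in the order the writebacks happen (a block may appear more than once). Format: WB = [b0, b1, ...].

WB = [1, 3, 7]

  0 | W B6 → L2 miss [D]
  1 | W B1 → L1 miss [D]
  2 | R B5 → L1 miss wb→B1 [-]
  3 | W B3 → L3 miss [D]
  4 | W B3 → L3 hit [D]
  5 | W B1 → L1 miss [D]
  6 | R B3 → L3 hit [D]
  7 | R B3 → L3 hit [D]
  8 | R B0 → L0 miss [-]
  9 | W B6 → L2 hit [D]
  10 | R B6 → L2 hit [D]
  11 | W B7 → L3 miss wb→B3 [D]
  12 | R B3 → L3 miss wb→B7 [-]
  13 | W B3 → L3 hit [D]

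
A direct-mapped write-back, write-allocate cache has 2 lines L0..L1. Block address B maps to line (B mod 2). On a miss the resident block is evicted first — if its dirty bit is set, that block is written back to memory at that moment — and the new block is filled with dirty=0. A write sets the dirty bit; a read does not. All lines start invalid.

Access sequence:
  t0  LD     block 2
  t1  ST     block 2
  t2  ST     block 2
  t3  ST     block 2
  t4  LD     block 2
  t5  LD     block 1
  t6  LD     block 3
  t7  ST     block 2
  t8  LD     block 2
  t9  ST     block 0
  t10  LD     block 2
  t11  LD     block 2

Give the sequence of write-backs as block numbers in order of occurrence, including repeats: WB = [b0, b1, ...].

WB = [2, 0]

  0 | R B2 → L0 miss [-]
  1 | W B2 → L0 hit [D]
  2 | W B2 → L0 hit [D]
  3 | W B2 → L0 hit [D]
  4 | R B2 → L0 hit [D]
  5 | R B1 → L1 miss [-]
  6 | R B3 → L1 miss [-]
  7 | W B2 → L0 hit [D]
  8 | R B2 → L0 hit [D]
  9 | W B0 → L0 miss wb→B2 [D]
  10 | R B2 → L0 miss wb→B0 [-]
  11 | R B2 → L0 hit [-]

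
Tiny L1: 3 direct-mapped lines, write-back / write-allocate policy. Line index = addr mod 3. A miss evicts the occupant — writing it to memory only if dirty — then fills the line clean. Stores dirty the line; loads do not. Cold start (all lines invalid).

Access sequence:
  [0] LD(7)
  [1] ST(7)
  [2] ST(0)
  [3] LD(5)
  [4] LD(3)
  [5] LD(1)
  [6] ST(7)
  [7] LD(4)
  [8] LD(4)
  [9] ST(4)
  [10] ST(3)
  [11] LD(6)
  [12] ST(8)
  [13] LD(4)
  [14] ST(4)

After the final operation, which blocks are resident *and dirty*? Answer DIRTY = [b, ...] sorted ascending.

0: R B7 -> L1 miss  d=-]
1: W B7 -> L1 hit  d=D]
2: W B0 -> L0 miss  d=D]
3: R B5 -> L2 miss  d=-]
4: R B3 -> L0 miss wb->B0  d=-]
5: R B1 -> L1 miss wb->B7  d=-]
6: W B7 -> L1 miss  d=D]
7: R B4 -> L1 miss wb->B7  d=-]
8: R B4 -> L1 hit  d=-]
9: W B4 -> L1 hit  d=D]
10: W B3 -> L0 hit  d=D]
11: R B6 -> L0 miss wb->B3  d=-]
12: W B8 -> L2 miss  d=D]
13: R B4 -> L1 hit  d=D]
14: W B4 -> L1 hit  d=D]

DIRTY = [4, 8]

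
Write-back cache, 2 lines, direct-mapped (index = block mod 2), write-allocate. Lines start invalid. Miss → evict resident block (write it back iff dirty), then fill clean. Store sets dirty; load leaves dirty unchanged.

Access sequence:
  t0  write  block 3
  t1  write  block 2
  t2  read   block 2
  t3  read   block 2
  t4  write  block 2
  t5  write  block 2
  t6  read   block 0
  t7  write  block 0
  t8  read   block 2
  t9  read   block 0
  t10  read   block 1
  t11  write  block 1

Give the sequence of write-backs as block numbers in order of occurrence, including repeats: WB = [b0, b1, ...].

  0 | W B3 → L1 miss [D]
  1 | W B2 → L0 miss [D]
  2 | R B2 → L0 hit [D]
  3 | R B2 → L0 hit [D]
  4 | W B2 → L0 hit [D]
  5 | W B2 → L0 hit [D]
  6 | R B0 → L0 miss wb→B2 [-]
  7 | W B0 → L0 hit [D]
  8 | R B2 → L0 miss wb→B0 [-]
  9 | R B0 → L0 miss [-]
  10 | R B1 → L1 miss wb→B3 [-]
  11 | W B1 → L1 hit [D]

WB = [2, 0, 3]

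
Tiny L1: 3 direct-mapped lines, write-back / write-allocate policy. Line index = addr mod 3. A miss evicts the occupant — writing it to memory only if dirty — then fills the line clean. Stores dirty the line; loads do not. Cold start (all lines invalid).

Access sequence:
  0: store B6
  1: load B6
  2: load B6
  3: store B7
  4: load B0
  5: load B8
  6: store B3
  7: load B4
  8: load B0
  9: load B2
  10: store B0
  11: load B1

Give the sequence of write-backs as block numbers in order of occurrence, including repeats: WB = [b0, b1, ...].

WB = [6, 7, 3]

  0 | W B6 → L0 miss [D]
  1 | R B6 → L0 hit [D]
  2 | R B6 → L0 hit [D]
  3 | W B7 → L1 miss [D]
  4 | R B0 → L0 miss wb→B6 [-]
  5 | R B8 → L2 miss [-]
  6 | W B3 → L0 miss [D]
  7 | R B4 → L1 miss wb→B7 [-]
  8 | R B0 → L0 miss wb→B3 [-]
  9 | R B2 → L2 miss [-]
  10 | W B0 → L0 hit [D]
  11 | R B1 → L1 miss [-]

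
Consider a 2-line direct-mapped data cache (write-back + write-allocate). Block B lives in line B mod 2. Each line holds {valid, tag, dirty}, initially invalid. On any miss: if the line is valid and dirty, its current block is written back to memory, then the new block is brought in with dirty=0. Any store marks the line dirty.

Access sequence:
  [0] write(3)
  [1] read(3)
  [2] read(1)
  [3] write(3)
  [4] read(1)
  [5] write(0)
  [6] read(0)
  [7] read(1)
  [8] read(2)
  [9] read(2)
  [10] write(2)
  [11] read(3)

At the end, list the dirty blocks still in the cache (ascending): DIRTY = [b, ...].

DIRTY = [2]

0: W B3 → L1 miss [D]
1: R B3 → L1 hit [D]
2: R B1 → L1 miss wb→B3 [-]
3: W B3 → L1 miss [D]
4: R B1 → L1 miss wb→B3 [-]
5: W B0 → L0 miss [D]
6: R B0 → L0 hit [D]
7: R B1 → L1 hit [-]
8: R B2 → L0 miss wb→B0 [-]
9: R B2 → L0 hit [-]
10: W B2 → L0 hit [D]
11: R B3 → L1 miss [-]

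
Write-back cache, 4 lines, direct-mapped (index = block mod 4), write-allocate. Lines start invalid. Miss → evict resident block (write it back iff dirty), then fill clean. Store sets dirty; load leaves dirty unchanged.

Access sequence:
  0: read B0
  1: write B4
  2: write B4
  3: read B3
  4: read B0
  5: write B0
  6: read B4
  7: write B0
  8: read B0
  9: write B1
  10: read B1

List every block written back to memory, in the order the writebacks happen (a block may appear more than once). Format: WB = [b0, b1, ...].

WB = [4, 0]

0: R B0 → L0 miss [-]
1: W B4 → L0 miss [D]
2: W B4 → L0 hit [D]
3: R B3 → L3 miss [-]
4: R B0 → L0 miss wb→B4 [-]
5: W B0 → L0 hit [D]
6: R B4 → L0 miss wb→B0 [-]
7: W B0 → L0 miss [D]
8: R B0 → L0 hit [D]
9: W B1 → L1 miss [D]
10: R B1 → L1 hit [D]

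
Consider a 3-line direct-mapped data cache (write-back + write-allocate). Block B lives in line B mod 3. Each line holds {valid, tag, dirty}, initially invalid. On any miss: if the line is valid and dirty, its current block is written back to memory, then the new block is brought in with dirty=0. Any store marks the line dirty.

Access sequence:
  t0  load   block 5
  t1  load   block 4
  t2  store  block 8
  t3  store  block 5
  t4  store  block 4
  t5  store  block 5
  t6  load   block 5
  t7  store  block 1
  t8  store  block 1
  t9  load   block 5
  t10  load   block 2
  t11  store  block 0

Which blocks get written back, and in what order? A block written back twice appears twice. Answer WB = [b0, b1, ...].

WB = [8, 4, 5]

0: R B5 → L2 miss [-]
1: R B4 → L1 miss [-]
2: W B8 → L2 miss [D]
3: W B5 → L2 miss wb→B8 [D]
4: W B4 → L1 hit [D]
5: W B5 → L2 hit [D]
6: R B5 → L2 hit [D]
7: W B1 → L1 miss wb→B4 [D]
8: W B1 → L1 hit [D]
9: R B5 → L2 hit [D]
10: R B2 → L2 miss wb→B5 [-]
11: W B0 → L0 miss [D]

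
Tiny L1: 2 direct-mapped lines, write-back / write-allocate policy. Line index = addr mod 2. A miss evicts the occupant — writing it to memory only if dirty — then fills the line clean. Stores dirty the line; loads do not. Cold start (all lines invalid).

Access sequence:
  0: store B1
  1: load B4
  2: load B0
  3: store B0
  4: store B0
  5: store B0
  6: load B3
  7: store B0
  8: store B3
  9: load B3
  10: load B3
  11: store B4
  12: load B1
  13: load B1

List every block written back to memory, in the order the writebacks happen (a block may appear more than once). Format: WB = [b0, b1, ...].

  0 | W B1 → L1 miss [D]
  1 | R B4 → L0 miss [-]
  2 | R B0 → L0 miss [-]
  3 | W B0 → L0 hit [D]
  4 | W B0 → L0 hit [D]
  5 | W B0 → L0 hit [D]
  6 | R B3 → L1 miss wb→B1 [-]
  7 | W B0 → L0 hit [D]
  8 | W B3 → L1 hit [D]
  9 | R B3 → L1 hit [D]
  10 | R B3 → L1 hit [D]
  11 | W B4 → L0 miss wb→B0 [D]
  12 | R B1 → L1 miss wb→B3 [-]
  13 | R B1 → L1 hit [-]

WB = [1, 0, 3]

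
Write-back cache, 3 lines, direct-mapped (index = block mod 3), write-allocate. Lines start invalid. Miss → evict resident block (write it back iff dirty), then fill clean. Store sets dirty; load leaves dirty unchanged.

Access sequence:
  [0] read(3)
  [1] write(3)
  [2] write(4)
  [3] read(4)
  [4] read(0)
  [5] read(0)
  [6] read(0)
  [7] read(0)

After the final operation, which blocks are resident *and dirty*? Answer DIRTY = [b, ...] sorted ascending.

DIRTY = [4]

0: R B3 → L0 miss [-]
1: W B3 → L0 hit [D]
2: W B4 → L1 miss [D]
3: R B4 → L1 hit [D]
4: R B0 → L0 miss wb→B3 [-]
5: R B0 → L0 hit [-]
6: R B0 → L0 hit [-]
7: R B0 → L0 hit [-]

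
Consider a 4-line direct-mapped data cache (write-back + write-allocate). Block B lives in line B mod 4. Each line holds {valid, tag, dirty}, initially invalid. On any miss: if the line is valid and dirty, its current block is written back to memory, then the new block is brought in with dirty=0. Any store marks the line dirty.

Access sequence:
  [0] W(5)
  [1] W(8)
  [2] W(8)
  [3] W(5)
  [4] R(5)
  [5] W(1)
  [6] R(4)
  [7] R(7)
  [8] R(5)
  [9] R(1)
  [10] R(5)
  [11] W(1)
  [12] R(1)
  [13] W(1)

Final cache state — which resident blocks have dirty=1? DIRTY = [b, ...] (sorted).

0: W B5 -> L1 miss  d=D]
1: W B8 -> L0 miss  d=D]
2: W B8 -> L0 hit  d=D]
3: W B5 -> L1 hit  d=D]
4: R B5 -> L1 hit  d=D]
5: W B1 -> L1 miss wb->B5  d=D]
6: R B4 -> L0 miss wb->B8  d=-]
7: R B7 -> L3 miss  d=-]
8: R B5 -> L1 miss wb->B1  d=-]
9: R B1 -> L1 miss  d=-]
10: R B5 -> L1 miss  d=-]
11: W B1 -> L1 miss  d=D]
12: R B1 -> L1 hit  d=D]
13: W B1 -> L1 hit  d=D]

DIRTY = [1]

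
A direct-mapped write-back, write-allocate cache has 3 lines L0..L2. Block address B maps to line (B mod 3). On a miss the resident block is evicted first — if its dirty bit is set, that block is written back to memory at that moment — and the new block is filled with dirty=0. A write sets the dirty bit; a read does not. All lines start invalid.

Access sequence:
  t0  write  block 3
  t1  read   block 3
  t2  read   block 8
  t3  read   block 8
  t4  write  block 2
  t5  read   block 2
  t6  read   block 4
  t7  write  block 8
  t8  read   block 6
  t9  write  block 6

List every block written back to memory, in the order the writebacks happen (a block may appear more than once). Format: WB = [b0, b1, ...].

0: W B3 → L0 miss [D]
1: R B3 → L0 hit [D]
2: R B8 → L2 miss [-]
3: R B8 → L2 hit [-]
4: W B2 → L2 miss [D]
5: R B2 → L2 hit [D]
6: R B4 → L1 miss [-]
7: W B8 → L2 miss wb→B2 [D]
8: R B6 → L0 miss wb→B3 [-]
9: W B6 → L0 hit [D]

WB = [2, 3]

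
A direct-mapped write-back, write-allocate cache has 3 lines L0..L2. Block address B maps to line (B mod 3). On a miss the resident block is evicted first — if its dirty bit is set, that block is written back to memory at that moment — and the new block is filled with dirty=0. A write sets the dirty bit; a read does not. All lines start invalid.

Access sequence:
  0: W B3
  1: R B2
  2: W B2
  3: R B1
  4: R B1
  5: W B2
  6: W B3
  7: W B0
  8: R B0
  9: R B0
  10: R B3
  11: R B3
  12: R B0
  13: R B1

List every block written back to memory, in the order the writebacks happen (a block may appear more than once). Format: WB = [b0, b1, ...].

WB = [3, 0]

0: W B3 -> L0 miss  d=D]
1: R B2 -> L2 miss  d=-]
2: W B2 -> L2 hit  d=D]
3: R B1 -> L1 miss  d=-]
4: R B1 -> L1 hit  d=-]
5: W B2 -> L2 hit  d=D]
6: W B3 -> L0 hit  d=D]
7: W B0 -> L0 miss wb->B3  d=D]
8: R B0 -> L0 hit  d=D]
9: R B0 -> L0 hit  d=D]
10: R B3 -> L0 miss wb->B0  d=-]
11: R B3 -> L0 hit  d=-]
12: R B0 -> L0 miss  d=-]
13: R B1 -> L1 hit  d=-]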